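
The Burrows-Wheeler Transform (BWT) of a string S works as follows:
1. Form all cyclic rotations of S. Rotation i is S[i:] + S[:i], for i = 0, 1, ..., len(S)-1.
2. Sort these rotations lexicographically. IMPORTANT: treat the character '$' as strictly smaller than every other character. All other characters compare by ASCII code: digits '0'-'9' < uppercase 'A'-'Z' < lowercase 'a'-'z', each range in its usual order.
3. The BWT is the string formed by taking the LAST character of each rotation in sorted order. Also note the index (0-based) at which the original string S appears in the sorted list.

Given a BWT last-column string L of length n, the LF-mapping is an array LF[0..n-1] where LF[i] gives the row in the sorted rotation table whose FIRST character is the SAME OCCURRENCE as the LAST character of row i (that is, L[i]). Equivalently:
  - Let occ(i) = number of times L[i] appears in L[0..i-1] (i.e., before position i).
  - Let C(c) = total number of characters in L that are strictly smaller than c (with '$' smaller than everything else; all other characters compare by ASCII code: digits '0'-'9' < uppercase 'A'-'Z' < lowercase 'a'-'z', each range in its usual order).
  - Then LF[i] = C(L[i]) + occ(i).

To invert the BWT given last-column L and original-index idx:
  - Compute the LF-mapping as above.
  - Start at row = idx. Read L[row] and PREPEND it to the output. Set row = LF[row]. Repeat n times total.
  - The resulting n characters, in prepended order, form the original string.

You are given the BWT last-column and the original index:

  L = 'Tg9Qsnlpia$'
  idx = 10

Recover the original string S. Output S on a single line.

LF mapping: 3 5 1 2 10 8 7 9 6 4 0
Walk LF starting at row 10, prepending L[row]:
  step 1: row=10, L[10]='$', prepend. Next row=LF[10]=0
  step 2: row=0, L[0]='T', prepend. Next row=LF[0]=3
  step 3: row=3, L[3]='Q', prepend. Next row=LF[3]=2
  step 4: row=2, L[2]='9', prepend. Next row=LF[2]=1
  step 5: row=1, L[1]='g', prepend. Next row=LF[1]=5
  step 6: row=5, L[5]='n', prepend. Next row=LF[5]=8
  step 7: row=8, L[8]='i', prepend. Next row=LF[8]=6
  step 8: row=6, L[6]='l', prepend. Next row=LF[6]=7
  step 9: row=7, L[7]='p', prepend. Next row=LF[7]=9
  step 10: row=9, L[9]='a', prepend. Next row=LF[9]=4
  step 11: row=4, L[4]='s', prepend. Next row=LF[4]=10
Reversed output: sapling9QT$

Answer: sapling9QT$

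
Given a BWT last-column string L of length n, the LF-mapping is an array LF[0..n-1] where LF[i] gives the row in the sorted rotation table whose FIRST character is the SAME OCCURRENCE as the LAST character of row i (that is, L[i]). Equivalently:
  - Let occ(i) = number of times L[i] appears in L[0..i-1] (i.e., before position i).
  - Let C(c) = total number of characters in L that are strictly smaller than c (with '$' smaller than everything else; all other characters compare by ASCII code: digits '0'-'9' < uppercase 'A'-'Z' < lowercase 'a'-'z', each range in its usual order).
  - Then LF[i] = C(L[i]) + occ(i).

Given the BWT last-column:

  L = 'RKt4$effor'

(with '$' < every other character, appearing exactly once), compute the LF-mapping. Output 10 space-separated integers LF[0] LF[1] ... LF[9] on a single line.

Answer: 3 2 9 1 0 4 5 6 7 8

Derivation:
Char counts: '$':1, '4':1, 'K':1, 'R':1, 'e':1, 'f':2, 'o':1, 'r':1, 't':1
C (first-col start): C('$')=0, C('4')=1, C('K')=2, C('R')=3, C('e')=4, C('f')=5, C('o')=7, C('r')=8, C('t')=9
L[0]='R': occ=0, LF[0]=C('R')+0=3+0=3
L[1]='K': occ=0, LF[1]=C('K')+0=2+0=2
L[2]='t': occ=0, LF[2]=C('t')+0=9+0=9
L[3]='4': occ=0, LF[3]=C('4')+0=1+0=1
L[4]='$': occ=0, LF[4]=C('$')+0=0+0=0
L[5]='e': occ=0, LF[5]=C('e')+0=4+0=4
L[6]='f': occ=0, LF[6]=C('f')+0=5+0=5
L[7]='f': occ=1, LF[7]=C('f')+1=5+1=6
L[8]='o': occ=0, LF[8]=C('o')+0=7+0=7
L[9]='r': occ=0, LF[9]=C('r')+0=8+0=8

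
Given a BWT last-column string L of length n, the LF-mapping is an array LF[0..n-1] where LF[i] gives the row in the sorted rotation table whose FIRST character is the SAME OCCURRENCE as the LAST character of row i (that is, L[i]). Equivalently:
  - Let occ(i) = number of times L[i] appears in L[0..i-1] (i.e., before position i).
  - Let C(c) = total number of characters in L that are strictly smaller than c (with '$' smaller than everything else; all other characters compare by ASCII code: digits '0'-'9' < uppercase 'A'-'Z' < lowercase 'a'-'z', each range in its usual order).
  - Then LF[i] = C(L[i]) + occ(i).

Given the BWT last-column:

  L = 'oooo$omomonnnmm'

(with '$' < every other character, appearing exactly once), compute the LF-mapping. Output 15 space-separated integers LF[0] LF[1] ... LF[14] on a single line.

Char counts: '$':1, 'm':4, 'n':3, 'o':7
C (first-col start): C('$')=0, C('m')=1, C('n')=5, C('o')=8
L[0]='o': occ=0, LF[0]=C('o')+0=8+0=8
L[1]='o': occ=1, LF[1]=C('o')+1=8+1=9
L[2]='o': occ=2, LF[2]=C('o')+2=8+2=10
L[3]='o': occ=3, LF[3]=C('o')+3=8+3=11
L[4]='$': occ=0, LF[4]=C('$')+0=0+0=0
L[5]='o': occ=4, LF[5]=C('o')+4=8+4=12
L[6]='m': occ=0, LF[6]=C('m')+0=1+0=1
L[7]='o': occ=5, LF[7]=C('o')+5=8+5=13
L[8]='m': occ=1, LF[8]=C('m')+1=1+1=2
L[9]='o': occ=6, LF[9]=C('o')+6=8+6=14
L[10]='n': occ=0, LF[10]=C('n')+0=5+0=5
L[11]='n': occ=1, LF[11]=C('n')+1=5+1=6
L[12]='n': occ=2, LF[12]=C('n')+2=5+2=7
L[13]='m': occ=2, LF[13]=C('m')+2=1+2=3
L[14]='m': occ=3, LF[14]=C('m')+3=1+3=4

Answer: 8 9 10 11 0 12 1 13 2 14 5 6 7 3 4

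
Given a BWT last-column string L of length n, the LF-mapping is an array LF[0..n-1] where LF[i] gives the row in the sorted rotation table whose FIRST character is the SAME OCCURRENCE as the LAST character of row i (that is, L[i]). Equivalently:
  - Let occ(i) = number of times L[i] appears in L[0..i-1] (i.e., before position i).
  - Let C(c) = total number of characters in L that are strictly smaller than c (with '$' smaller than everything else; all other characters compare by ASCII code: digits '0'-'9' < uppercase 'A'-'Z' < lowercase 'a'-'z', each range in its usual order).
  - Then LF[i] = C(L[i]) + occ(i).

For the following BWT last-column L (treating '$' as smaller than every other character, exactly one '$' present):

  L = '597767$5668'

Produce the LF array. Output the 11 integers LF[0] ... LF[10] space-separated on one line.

Char counts: '$':1, '5':2, '6':3, '7':3, '8':1, '9':1
C (first-col start): C('$')=0, C('5')=1, C('6')=3, C('7')=6, C('8')=9, C('9')=10
L[0]='5': occ=0, LF[0]=C('5')+0=1+0=1
L[1]='9': occ=0, LF[1]=C('9')+0=10+0=10
L[2]='7': occ=0, LF[2]=C('7')+0=6+0=6
L[3]='7': occ=1, LF[3]=C('7')+1=6+1=7
L[4]='6': occ=0, LF[4]=C('6')+0=3+0=3
L[5]='7': occ=2, LF[5]=C('7')+2=6+2=8
L[6]='$': occ=0, LF[6]=C('$')+0=0+0=0
L[7]='5': occ=1, LF[7]=C('5')+1=1+1=2
L[8]='6': occ=1, LF[8]=C('6')+1=3+1=4
L[9]='6': occ=2, LF[9]=C('6')+2=3+2=5
L[10]='8': occ=0, LF[10]=C('8')+0=9+0=9

Answer: 1 10 6 7 3 8 0 2 4 5 9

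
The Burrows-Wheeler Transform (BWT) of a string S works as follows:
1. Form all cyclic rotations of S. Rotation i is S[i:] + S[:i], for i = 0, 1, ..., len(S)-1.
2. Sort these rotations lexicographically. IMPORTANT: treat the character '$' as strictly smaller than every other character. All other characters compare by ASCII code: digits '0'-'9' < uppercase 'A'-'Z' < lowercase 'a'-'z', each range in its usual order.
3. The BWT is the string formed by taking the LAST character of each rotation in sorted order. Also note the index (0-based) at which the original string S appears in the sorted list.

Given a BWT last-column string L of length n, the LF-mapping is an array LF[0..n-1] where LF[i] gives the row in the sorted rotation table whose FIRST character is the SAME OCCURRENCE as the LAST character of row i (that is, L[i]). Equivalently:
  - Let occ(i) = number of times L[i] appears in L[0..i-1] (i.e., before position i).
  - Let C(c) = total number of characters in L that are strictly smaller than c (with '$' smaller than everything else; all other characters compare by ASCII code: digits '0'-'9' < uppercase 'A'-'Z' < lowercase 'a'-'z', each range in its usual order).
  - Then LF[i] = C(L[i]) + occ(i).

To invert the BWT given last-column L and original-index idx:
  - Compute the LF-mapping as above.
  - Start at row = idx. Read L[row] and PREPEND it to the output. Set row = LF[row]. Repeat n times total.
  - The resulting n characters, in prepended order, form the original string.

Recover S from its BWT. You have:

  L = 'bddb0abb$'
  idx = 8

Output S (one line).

Answer: dabbd0bb$

Derivation:
LF mapping: 3 7 8 4 1 2 5 6 0
Walk LF starting at row 8, prepending L[row]:
  step 1: row=8, L[8]='$', prepend. Next row=LF[8]=0
  step 2: row=0, L[0]='b', prepend. Next row=LF[0]=3
  step 3: row=3, L[3]='b', prepend. Next row=LF[3]=4
  step 4: row=4, L[4]='0', prepend. Next row=LF[4]=1
  step 5: row=1, L[1]='d', prepend. Next row=LF[1]=7
  step 6: row=7, L[7]='b', prepend. Next row=LF[7]=6
  step 7: row=6, L[6]='b', prepend. Next row=LF[6]=5
  step 8: row=5, L[5]='a', prepend. Next row=LF[5]=2
  step 9: row=2, L[2]='d', prepend. Next row=LF[2]=8
Reversed output: dabbd0bb$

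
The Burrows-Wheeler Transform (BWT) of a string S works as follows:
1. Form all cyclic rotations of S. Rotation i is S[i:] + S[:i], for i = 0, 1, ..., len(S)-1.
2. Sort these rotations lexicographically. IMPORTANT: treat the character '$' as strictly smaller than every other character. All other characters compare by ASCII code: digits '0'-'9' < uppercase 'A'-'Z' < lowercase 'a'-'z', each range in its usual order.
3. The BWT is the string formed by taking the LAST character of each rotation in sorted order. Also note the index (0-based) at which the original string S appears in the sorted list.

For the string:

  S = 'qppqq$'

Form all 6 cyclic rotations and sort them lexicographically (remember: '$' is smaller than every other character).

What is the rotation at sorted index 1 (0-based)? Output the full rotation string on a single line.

Answer: ppqq$q

Derivation:
All 6 rotations (rotation i = S[i:]+S[:i]):
  rot[0] = qppqq$
  rot[1] = ppqq$q
  rot[2] = pqq$qp
  rot[3] = qq$qpp
  rot[4] = q$qppq
  rot[5] = $qppqq
Sorted (with $ < everything):
  sorted[0] = $qppqq
  sorted[1] = ppqq$q
  sorted[2] = pqq$qp
  sorted[3] = q$qppq
  sorted[4] = qppqq$
  sorted[5] = qq$qpp
sorted[1] = ppqq$q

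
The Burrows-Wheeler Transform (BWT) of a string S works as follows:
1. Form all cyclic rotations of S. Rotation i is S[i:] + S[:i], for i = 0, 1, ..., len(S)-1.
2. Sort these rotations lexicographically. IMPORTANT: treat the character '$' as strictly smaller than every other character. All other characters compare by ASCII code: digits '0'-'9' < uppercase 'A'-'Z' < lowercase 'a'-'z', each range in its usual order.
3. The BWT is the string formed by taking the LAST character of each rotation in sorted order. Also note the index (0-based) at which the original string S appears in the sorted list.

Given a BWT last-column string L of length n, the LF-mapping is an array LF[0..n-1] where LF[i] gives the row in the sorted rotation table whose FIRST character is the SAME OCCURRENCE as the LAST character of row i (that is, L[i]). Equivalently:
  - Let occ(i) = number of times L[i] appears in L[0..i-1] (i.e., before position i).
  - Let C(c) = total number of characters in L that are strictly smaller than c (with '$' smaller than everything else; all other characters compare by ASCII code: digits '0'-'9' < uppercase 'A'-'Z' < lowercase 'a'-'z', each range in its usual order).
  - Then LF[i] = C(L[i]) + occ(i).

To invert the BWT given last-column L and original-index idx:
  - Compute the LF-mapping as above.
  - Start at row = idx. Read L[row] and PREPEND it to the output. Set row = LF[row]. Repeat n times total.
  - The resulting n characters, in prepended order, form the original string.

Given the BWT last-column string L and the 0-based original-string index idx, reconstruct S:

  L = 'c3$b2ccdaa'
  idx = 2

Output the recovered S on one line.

LF mapping: 6 2 0 5 1 7 8 9 3 4
Walk LF starting at row 2, prepending L[row]:
  step 1: row=2, L[2]='$', prepend. Next row=LF[2]=0
  step 2: row=0, L[0]='c', prepend. Next row=LF[0]=6
  step 3: row=6, L[6]='c', prepend. Next row=LF[6]=8
  step 4: row=8, L[8]='a', prepend. Next row=LF[8]=3
  step 5: row=3, L[3]='b', prepend. Next row=LF[3]=5
  step 6: row=5, L[5]='c', prepend. Next row=LF[5]=7
  step 7: row=7, L[7]='d', prepend. Next row=LF[7]=9
  step 8: row=9, L[9]='a', prepend. Next row=LF[9]=4
  step 9: row=4, L[4]='2', prepend. Next row=LF[4]=1
  step 10: row=1, L[1]='3', prepend. Next row=LF[1]=2
Reversed output: 32adcbacc$

Answer: 32adcbacc$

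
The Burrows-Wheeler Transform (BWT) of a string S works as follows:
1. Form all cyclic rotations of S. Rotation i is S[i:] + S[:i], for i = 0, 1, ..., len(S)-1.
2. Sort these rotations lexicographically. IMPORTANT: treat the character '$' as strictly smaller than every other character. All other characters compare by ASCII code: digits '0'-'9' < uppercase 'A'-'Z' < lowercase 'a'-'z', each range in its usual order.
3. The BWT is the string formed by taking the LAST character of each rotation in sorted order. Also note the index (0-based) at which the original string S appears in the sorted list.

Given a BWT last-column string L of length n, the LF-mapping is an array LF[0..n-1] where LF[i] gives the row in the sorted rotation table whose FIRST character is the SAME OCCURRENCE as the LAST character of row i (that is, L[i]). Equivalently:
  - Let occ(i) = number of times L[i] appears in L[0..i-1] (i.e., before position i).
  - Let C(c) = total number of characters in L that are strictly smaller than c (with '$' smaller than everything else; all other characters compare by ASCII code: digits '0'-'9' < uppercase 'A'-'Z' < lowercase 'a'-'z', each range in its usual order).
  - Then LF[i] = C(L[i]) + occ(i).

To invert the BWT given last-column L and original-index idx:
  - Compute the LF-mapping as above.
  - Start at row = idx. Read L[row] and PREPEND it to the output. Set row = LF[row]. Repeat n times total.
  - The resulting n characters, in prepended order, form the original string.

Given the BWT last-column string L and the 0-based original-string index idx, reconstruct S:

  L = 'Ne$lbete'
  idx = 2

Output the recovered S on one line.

LF mapping: 1 3 0 6 2 4 7 5
Walk LF starting at row 2, prepending L[row]:
  step 1: row=2, L[2]='$', prepend. Next row=LF[2]=0
  step 2: row=0, L[0]='N', prepend. Next row=LF[0]=1
  step 3: row=1, L[1]='e', prepend. Next row=LF[1]=3
  step 4: row=3, L[3]='l', prepend. Next row=LF[3]=6
  step 5: row=6, L[6]='t', prepend. Next row=LF[6]=7
  step 6: row=7, L[7]='e', prepend. Next row=LF[7]=5
  step 7: row=5, L[5]='e', prepend. Next row=LF[5]=4
  step 8: row=4, L[4]='b', prepend. Next row=LF[4]=2
Reversed output: beetleN$

Answer: beetleN$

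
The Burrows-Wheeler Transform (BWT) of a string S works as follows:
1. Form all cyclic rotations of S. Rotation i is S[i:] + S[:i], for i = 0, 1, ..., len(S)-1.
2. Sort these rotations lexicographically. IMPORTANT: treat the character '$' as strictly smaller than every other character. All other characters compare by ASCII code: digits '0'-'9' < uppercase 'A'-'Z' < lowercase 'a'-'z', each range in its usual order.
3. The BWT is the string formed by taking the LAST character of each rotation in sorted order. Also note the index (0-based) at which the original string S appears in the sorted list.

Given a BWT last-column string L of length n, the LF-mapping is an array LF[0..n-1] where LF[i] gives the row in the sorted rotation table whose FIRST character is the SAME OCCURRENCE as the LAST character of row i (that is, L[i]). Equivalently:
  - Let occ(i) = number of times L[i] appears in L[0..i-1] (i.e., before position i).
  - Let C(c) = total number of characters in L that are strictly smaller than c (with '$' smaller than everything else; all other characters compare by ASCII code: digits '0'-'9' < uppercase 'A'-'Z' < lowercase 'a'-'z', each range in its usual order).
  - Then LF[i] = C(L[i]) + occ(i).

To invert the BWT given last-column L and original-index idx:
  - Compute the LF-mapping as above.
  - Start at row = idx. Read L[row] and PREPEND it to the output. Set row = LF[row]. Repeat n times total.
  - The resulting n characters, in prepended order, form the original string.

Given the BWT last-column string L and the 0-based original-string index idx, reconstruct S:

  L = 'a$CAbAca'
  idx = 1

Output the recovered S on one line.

Answer: ACAacba$

Derivation:
LF mapping: 4 0 3 1 6 2 7 5
Walk LF starting at row 1, prepending L[row]:
  step 1: row=1, L[1]='$', prepend. Next row=LF[1]=0
  step 2: row=0, L[0]='a', prepend. Next row=LF[0]=4
  step 3: row=4, L[4]='b', prepend. Next row=LF[4]=6
  step 4: row=6, L[6]='c', prepend. Next row=LF[6]=7
  step 5: row=7, L[7]='a', prepend. Next row=LF[7]=5
  step 6: row=5, L[5]='A', prepend. Next row=LF[5]=2
  step 7: row=2, L[2]='C', prepend. Next row=LF[2]=3
  step 8: row=3, L[3]='A', prepend. Next row=LF[3]=1
Reversed output: ACAacba$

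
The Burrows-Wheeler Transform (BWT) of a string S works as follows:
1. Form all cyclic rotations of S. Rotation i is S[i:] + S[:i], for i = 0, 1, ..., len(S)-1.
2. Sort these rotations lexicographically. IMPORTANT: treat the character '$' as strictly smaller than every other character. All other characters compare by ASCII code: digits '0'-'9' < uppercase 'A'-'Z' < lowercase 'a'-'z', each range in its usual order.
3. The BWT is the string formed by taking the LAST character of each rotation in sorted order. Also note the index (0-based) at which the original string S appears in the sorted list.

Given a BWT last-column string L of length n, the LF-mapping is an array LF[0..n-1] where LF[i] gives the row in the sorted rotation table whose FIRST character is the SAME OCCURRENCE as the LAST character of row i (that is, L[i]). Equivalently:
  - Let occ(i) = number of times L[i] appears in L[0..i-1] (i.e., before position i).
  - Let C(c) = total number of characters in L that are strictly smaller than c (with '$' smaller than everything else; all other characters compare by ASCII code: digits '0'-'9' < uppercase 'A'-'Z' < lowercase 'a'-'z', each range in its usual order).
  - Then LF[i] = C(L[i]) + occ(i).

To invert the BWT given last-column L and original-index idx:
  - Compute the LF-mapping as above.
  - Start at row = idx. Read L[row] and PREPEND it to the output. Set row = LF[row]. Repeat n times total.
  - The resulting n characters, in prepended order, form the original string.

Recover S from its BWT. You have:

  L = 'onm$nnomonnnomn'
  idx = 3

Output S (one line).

Answer: monnoonnnmmnno$

Derivation:
LF mapping: 11 4 1 0 5 6 12 2 13 7 8 9 14 3 10
Walk LF starting at row 3, prepending L[row]:
  step 1: row=3, L[3]='$', prepend. Next row=LF[3]=0
  step 2: row=0, L[0]='o', prepend. Next row=LF[0]=11
  step 3: row=11, L[11]='n', prepend. Next row=LF[11]=9
  step 4: row=9, L[9]='n', prepend. Next row=LF[9]=7
  step 5: row=7, L[7]='m', prepend. Next row=LF[7]=2
  step 6: row=2, L[2]='m', prepend. Next row=LF[2]=1
  step 7: row=1, L[1]='n', prepend. Next row=LF[1]=4
  step 8: row=4, L[4]='n', prepend. Next row=LF[4]=5
  step 9: row=5, L[5]='n', prepend. Next row=LF[5]=6
  step 10: row=6, L[6]='o', prepend. Next row=LF[6]=12
  step 11: row=12, L[12]='o', prepend. Next row=LF[12]=14
  step 12: row=14, L[14]='n', prepend. Next row=LF[14]=10
  step 13: row=10, L[10]='n', prepend. Next row=LF[10]=8
  step 14: row=8, L[8]='o', prepend. Next row=LF[8]=13
  step 15: row=13, L[13]='m', prepend. Next row=LF[13]=3
Reversed output: monnoonnnmmnno$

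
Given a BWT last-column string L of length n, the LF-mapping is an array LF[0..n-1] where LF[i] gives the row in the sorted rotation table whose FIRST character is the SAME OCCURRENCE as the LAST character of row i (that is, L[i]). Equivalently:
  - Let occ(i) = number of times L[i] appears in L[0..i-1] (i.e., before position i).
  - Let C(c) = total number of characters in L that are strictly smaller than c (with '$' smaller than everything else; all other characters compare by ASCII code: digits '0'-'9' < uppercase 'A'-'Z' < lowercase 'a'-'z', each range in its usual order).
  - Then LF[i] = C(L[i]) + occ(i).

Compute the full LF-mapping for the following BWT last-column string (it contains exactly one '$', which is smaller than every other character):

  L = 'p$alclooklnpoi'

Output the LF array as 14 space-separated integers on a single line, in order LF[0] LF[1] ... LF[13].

Answer: 12 0 1 5 2 6 9 10 4 7 8 13 11 3

Derivation:
Char counts: '$':1, 'a':1, 'c':1, 'i':1, 'k':1, 'l':3, 'n':1, 'o':3, 'p':2
C (first-col start): C('$')=0, C('a')=1, C('c')=2, C('i')=3, C('k')=4, C('l')=5, C('n')=8, C('o')=9, C('p')=12
L[0]='p': occ=0, LF[0]=C('p')+0=12+0=12
L[1]='$': occ=0, LF[1]=C('$')+0=0+0=0
L[2]='a': occ=0, LF[2]=C('a')+0=1+0=1
L[3]='l': occ=0, LF[3]=C('l')+0=5+0=5
L[4]='c': occ=0, LF[4]=C('c')+0=2+0=2
L[5]='l': occ=1, LF[5]=C('l')+1=5+1=6
L[6]='o': occ=0, LF[6]=C('o')+0=9+0=9
L[7]='o': occ=1, LF[7]=C('o')+1=9+1=10
L[8]='k': occ=0, LF[8]=C('k')+0=4+0=4
L[9]='l': occ=2, LF[9]=C('l')+2=5+2=7
L[10]='n': occ=0, LF[10]=C('n')+0=8+0=8
L[11]='p': occ=1, LF[11]=C('p')+1=12+1=13
L[12]='o': occ=2, LF[12]=C('o')+2=9+2=11
L[13]='i': occ=0, LF[13]=C('i')+0=3+0=3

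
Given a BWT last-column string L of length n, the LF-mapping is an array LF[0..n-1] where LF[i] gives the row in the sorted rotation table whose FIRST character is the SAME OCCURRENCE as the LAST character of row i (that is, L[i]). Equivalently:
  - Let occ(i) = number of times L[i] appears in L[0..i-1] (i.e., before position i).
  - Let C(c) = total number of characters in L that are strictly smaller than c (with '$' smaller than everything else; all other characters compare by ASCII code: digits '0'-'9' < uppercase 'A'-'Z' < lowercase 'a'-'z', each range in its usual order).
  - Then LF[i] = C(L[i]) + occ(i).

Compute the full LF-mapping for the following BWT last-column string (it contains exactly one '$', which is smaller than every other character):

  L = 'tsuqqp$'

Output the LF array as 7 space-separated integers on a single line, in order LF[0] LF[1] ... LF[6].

Char counts: '$':1, 'p':1, 'q':2, 's':1, 't':1, 'u':1
C (first-col start): C('$')=0, C('p')=1, C('q')=2, C('s')=4, C('t')=5, C('u')=6
L[0]='t': occ=0, LF[0]=C('t')+0=5+0=5
L[1]='s': occ=0, LF[1]=C('s')+0=4+0=4
L[2]='u': occ=0, LF[2]=C('u')+0=6+0=6
L[3]='q': occ=0, LF[3]=C('q')+0=2+0=2
L[4]='q': occ=1, LF[4]=C('q')+1=2+1=3
L[5]='p': occ=0, LF[5]=C('p')+0=1+0=1
L[6]='$': occ=0, LF[6]=C('$')+0=0+0=0

Answer: 5 4 6 2 3 1 0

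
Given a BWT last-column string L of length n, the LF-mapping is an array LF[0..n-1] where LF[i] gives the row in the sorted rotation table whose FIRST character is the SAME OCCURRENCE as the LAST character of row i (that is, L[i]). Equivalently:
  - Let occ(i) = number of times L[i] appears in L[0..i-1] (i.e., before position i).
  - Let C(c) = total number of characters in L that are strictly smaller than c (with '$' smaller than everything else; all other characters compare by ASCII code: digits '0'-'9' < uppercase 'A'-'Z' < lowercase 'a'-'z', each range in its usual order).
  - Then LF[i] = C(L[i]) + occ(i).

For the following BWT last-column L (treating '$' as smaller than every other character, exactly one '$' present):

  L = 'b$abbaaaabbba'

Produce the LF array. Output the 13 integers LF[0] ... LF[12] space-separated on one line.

Answer: 7 0 1 8 9 2 3 4 5 10 11 12 6

Derivation:
Char counts: '$':1, 'a':6, 'b':6
C (first-col start): C('$')=0, C('a')=1, C('b')=7
L[0]='b': occ=0, LF[0]=C('b')+0=7+0=7
L[1]='$': occ=0, LF[1]=C('$')+0=0+0=0
L[2]='a': occ=0, LF[2]=C('a')+0=1+0=1
L[3]='b': occ=1, LF[3]=C('b')+1=7+1=8
L[4]='b': occ=2, LF[4]=C('b')+2=7+2=9
L[5]='a': occ=1, LF[5]=C('a')+1=1+1=2
L[6]='a': occ=2, LF[6]=C('a')+2=1+2=3
L[7]='a': occ=3, LF[7]=C('a')+3=1+3=4
L[8]='a': occ=4, LF[8]=C('a')+4=1+4=5
L[9]='b': occ=3, LF[9]=C('b')+3=7+3=10
L[10]='b': occ=4, LF[10]=C('b')+4=7+4=11
L[11]='b': occ=5, LF[11]=C('b')+5=7+5=12
L[12]='a': occ=5, LF[12]=C('a')+5=1+5=6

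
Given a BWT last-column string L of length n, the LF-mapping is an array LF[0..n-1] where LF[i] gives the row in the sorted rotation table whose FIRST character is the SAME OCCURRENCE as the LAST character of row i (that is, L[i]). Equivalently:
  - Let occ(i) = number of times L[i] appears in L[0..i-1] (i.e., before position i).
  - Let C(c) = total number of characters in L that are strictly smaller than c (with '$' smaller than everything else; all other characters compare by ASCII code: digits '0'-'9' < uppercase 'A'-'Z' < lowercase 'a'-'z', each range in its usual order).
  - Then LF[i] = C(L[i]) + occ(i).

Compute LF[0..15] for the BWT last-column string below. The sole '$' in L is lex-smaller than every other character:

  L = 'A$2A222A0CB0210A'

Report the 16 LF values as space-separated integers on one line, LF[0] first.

Char counts: '$':1, '0':3, '1':1, '2':5, 'A':4, 'B':1, 'C':1
C (first-col start): C('$')=0, C('0')=1, C('1')=4, C('2')=5, C('A')=10, C('B')=14, C('C')=15
L[0]='A': occ=0, LF[0]=C('A')+0=10+0=10
L[1]='$': occ=0, LF[1]=C('$')+0=0+0=0
L[2]='2': occ=0, LF[2]=C('2')+0=5+0=5
L[3]='A': occ=1, LF[3]=C('A')+1=10+1=11
L[4]='2': occ=1, LF[4]=C('2')+1=5+1=6
L[5]='2': occ=2, LF[5]=C('2')+2=5+2=7
L[6]='2': occ=3, LF[6]=C('2')+3=5+3=8
L[7]='A': occ=2, LF[7]=C('A')+2=10+2=12
L[8]='0': occ=0, LF[8]=C('0')+0=1+0=1
L[9]='C': occ=0, LF[9]=C('C')+0=15+0=15
L[10]='B': occ=0, LF[10]=C('B')+0=14+0=14
L[11]='0': occ=1, LF[11]=C('0')+1=1+1=2
L[12]='2': occ=4, LF[12]=C('2')+4=5+4=9
L[13]='1': occ=0, LF[13]=C('1')+0=4+0=4
L[14]='0': occ=2, LF[14]=C('0')+2=1+2=3
L[15]='A': occ=3, LF[15]=C('A')+3=10+3=13

Answer: 10 0 5 11 6 7 8 12 1 15 14 2 9 4 3 13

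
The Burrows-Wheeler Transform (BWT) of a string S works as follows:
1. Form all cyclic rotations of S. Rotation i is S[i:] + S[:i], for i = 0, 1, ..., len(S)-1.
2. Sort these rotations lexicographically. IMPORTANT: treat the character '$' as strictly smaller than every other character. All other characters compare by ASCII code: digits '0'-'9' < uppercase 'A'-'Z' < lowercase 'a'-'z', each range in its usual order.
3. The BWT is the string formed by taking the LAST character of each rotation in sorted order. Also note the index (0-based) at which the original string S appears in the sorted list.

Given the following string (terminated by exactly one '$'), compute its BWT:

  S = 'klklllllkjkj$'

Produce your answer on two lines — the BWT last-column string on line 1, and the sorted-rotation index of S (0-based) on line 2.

All 13 rotations (rotation i = S[i:]+S[:i]):
  rot[0] = klklllllkjkj$
  rot[1] = lklllllkjkj$k
  rot[2] = klllllkjkj$kl
  rot[3] = lllllkjkj$klk
  rot[4] = llllkjkj$klkl
  rot[5] = lllkjkj$klkll
  rot[6] = llkjkj$klklll
  rot[7] = lkjkj$klkllll
  rot[8] = kjkj$klklllll
  rot[9] = jkj$klklllllk
  rot[10] = kj$klklllllkj
  rot[11] = j$klklllllkjk
  rot[12] = $klklllllkjkj
Sorted (with $ < everything):
  sorted[0] = $klklllllkjkj  (last char: 'j')
  sorted[1] = j$klklllllkjk  (last char: 'k')
  sorted[2] = jkj$klklllllk  (last char: 'k')
  sorted[3] = kj$klklllllkj  (last char: 'j')
  sorted[4] = kjkj$klklllll  (last char: 'l')
  sorted[5] = klklllllkjkj$  (last char: '$')
  sorted[6] = klllllkjkj$kl  (last char: 'l')
  sorted[7] = lkjkj$klkllll  (last char: 'l')
  sorted[8] = lklllllkjkj$k  (last char: 'k')
  sorted[9] = llkjkj$klklll  (last char: 'l')
  sorted[10] = lllkjkj$klkll  (last char: 'l')
  sorted[11] = llllkjkj$klkl  (last char: 'l')
  sorted[12] = lllllkjkj$klk  (last char: 'k')
Last column: jkkjl$llklllk
Original string S is at sorted index 5

Answer: jkkjl$llklllk
5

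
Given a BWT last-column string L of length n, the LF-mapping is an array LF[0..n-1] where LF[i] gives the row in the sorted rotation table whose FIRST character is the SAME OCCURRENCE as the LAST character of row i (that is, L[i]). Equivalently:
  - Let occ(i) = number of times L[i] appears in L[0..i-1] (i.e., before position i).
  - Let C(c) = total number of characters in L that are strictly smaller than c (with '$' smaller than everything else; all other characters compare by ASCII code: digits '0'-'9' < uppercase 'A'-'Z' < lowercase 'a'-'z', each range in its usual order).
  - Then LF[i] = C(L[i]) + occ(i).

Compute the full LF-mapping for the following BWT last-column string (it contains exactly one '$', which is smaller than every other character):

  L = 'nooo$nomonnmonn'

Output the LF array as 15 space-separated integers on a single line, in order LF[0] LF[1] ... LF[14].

Answer: 3 9 10 11 0 4 12 1 13 5 6 2 14 7 8

Derivation:
Char counts: '$':1, 'm':2, 'n':6, 'o':6
C (first-col start): C('$')=0, C('m')=1, C('n')=3, C('o')=9
L[0]='n': occ=0, LF[0]=C('n')+0=3+0=3
L[1]='o': occ=0, LF[1]=C('o')+0=9+0=9
L[2]='o': occ=1, LF[2]=C('o')+1=9+1=10
L[3]='o': occ=2, LF[3]=C('o')+2=9+2=11
L[4]='$': occ=0, LF[4]=C('$')+0=0+0=0
L[5]='n': occ=1, LF[5]=C('n')+1=3+1=4
L[6]='o': occ=3, LF[6]=C('o')+3=9+3=12
L[7]='m': occ=0, LF[7]=C('m')+0=1+0=1
L[8]='o': occ=4, LF[8]=C('o')+4=9+4=13
L[9]='n': occ=2, LF[9]=C('n')+2=3+2=5
L[10]='n': occ=3, LF[10]=C('n')+3=3+3=6
L[11]='m': occ=1, LF[11]=C('m')+1=1+1=2
L[12]='o': occ=5, LF[12]=C('o')+5=9+5=14
L[13]='n': occ=4, LF[13]=C('n')+4=3+4=7
L[14]='n': occ=5, LF[14]=C('n')+5=3+5=8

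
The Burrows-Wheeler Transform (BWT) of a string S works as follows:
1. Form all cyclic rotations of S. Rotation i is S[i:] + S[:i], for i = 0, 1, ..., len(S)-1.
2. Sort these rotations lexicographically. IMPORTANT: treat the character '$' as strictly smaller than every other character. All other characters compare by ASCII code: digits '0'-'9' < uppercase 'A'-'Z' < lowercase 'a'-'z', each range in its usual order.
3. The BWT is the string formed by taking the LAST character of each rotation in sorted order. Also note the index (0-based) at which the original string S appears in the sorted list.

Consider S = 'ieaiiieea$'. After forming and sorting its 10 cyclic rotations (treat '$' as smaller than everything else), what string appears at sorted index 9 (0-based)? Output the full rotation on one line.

Answer: iiieea$iea

Derivation:
All 10 rotations (rotation i = S[i:]+S[:i]):
  rot[0] = ieaiiieea$
  rot[1] = eaiiieea$i
  rot[2] = aiiieea$ie
  rot[3] = iiieea$iea
  rot[4] = iieea$ieai
  rot[5] = ieea$ieaii
  rot[6] = eea$ieaiii
  rot[7] = ea$ieaiiie
  rot[8] = a$ieaiiiee
  rot[9] = $ieaiiieea
Sorted (with $ < everything):
  sorted[0] = $ieaiiieea
  sorted[1] = a$ieaiiiee
  sorted[2] = aiiieea$ie
  sorted[3] = ea$ieaiiie
  sorted[4] = eaiiieea$i
  sorted[5] = eea$ieaiii
  sorted[6] = ieaiiieea$
  sorted[7] = ieea$ieaii
  sorted[8] = iieea$ieai
  sorted[9] = iiieea$iea
sorted[9] = iiieea$iea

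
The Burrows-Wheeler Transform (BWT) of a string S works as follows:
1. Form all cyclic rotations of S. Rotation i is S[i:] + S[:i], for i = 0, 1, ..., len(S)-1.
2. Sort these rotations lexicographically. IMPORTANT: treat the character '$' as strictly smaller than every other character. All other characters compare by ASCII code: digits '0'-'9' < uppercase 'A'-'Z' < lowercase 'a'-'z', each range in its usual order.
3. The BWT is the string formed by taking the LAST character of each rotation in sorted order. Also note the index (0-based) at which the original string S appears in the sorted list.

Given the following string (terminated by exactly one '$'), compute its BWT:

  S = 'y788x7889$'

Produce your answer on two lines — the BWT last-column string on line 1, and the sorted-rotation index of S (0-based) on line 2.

All 10 rotations (rotation i = S[i:]+S[:i]):
  rot[0] = y788x7889$
  rot[1] = 788x7889$y
  rot[2] = 88x7889$y7
  rot[3] = 8x7889$y78
  rot[4] = x7889$y788
  rot[5] = 7889$y788x
  rot[6] = 889$y788x7
  rot[7] = 89$y788x78
  rot[8] = 9$y788x788
  rot[9] = $y788x7889
Sorted (with $ < everything):
  sorted[0] = $y788x7889  (last char: '9')
  sorted[1] = 7889$y788x  (last char: 'x')
  sorted[2] = 788x7889$y  (last char: 'y')
  sorted[3] = 889$y788x7  (last char: '7')
  sorted[4] = 88x7889$y7  (last char: '7')
  sorted[5] = 89$y788x78  (last char: '8')
  sorted[6] = 8x7889$y78  (last char: '8')
  sorted[7] = 9$y788x788  (last char: '8')
  sorted[8] = x7889$y788  (last char: '8')
  sorted[9] = y788x7889$  (last char: '$')
Last column: 9xy778888$
Original string S is at sorted index 9

Answer: 9xy778888$
9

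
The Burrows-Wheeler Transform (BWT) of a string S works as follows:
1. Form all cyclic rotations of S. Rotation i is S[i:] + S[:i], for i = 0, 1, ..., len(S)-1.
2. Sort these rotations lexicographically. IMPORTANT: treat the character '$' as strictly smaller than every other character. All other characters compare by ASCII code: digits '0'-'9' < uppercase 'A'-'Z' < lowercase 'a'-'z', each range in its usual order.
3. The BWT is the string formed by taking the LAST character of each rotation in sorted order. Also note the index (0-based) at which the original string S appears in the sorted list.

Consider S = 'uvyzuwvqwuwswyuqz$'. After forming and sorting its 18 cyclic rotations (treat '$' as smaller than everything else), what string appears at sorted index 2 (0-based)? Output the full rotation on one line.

All 18 rotations (rotation i = S[i:]+S[:i]):
  rot[0] = uvyzuwvqwuwswyuqz$
  rot[1] = vyzuwvqwuwswyuqz$u
  rot[2] = yzuwvqwuwswyuqz$uv
  rot[3] = zuwvqwuwswyuqz$uvy
  rot[4] = uwvqwuwswyuqz$uvyz
  rot[5] = wvqwuwswyuqz$uvyzu
  rot[6] = vqwuwswyuqz$uvyzuw
  rot[7] = qwuwswyuqz$uvyzuwv
  rot[8] = wuwswyuqz$uvyzuwvq
  rot[9] = uwswyuqz$uvyzuwvqw
  rot[10] = wswyuqz$uvyzuwvqwu
  rot[11] = swyuqz$uvyzuwvqwuw
  rot[12] = wyuqz$uvyzuwvqwuws
  rot[13] = yuqz$uvyzuwvqwuwsw
  rot[14] = uqz$uvyzuwvqwuwswy
  rot[15] = qz$uvyzuwvqwuwswyu
  rot[16] = z$uvyzuwvqwuwswyuq
  rot[17] = $uvyzuwvqwuwswyuqz
Sorted (with $ < everything):
  sorted[0] = $uvyzuwvqwuwswyuqz
  sorted[1] = qwuwswyuqz$uvyzuwv
  sorted[2] = qz$uvyzuwvqwuwswyu
  sorted[3] = swyuqz$uvyzuwvqwuw
  sorted[4] = uqz$uvyzuwvqwuwswy
  sorted[5] = uvyzuwvqwuwswyuqz$
  sorted[6] = uwswyuqz$uvyzuwvqw
  sorted[7] = uwvqwuwswyuqz$uvyz
  sorted[8] = vqwuwswyuqz$uvyzuw
  sorted[9] = vyzuwvqwuwswyuqz$u
  sorted[10] = wswyuqz$uvyzuwvqwu
  sorted[11] = wuwswyuqz$uvyzuwvq
  sorted[12] = wvqwuwswyuqz$uvyzu
  sorted[13] = wyuqz$uvyzuwvqwuws
  sorted[14] = yuqz$uvyzuwvqwuwsw
  sorted[15] = yzuwvqwuwswyuqz$uv
  sorted[16] = z$uvyzuwvqwuwswyuq
  sorted[17] = zuwvqwuwswyuqz$uvy
sorted[2] = qz$uvyzuwvqwuwswyu

Answer: qz$uvyzuwvqwuwswyu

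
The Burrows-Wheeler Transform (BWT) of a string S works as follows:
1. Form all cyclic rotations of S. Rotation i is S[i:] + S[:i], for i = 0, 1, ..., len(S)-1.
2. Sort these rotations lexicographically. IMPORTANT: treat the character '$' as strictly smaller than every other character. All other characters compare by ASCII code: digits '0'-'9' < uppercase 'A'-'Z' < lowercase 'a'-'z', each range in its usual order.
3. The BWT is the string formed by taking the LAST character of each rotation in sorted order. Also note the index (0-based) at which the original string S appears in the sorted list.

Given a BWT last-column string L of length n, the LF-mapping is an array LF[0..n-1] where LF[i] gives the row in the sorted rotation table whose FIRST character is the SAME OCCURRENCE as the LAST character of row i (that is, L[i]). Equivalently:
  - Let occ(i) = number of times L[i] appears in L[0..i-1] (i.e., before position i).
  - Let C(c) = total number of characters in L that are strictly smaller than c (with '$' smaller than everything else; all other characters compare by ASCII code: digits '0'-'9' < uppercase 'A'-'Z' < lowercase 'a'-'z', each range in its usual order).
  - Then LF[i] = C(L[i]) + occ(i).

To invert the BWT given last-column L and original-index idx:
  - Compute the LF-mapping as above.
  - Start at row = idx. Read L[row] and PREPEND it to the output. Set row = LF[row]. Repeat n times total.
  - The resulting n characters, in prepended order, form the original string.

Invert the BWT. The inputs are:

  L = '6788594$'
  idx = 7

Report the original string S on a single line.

Answer: 9857486$

Derivation:
LF mapping: 3 4 5 6 2 7 1 0
Walk LF starting at row 7, prepending L[row]:
  step 1: row=7, L[7]='$', prepend. Next row=LF[7]=0
  step 2: row=0, L[0]='6', prepend. Next row=LF[0]=3
  step 3: row=3, L[3]='8', prepend. Next row=LF[3]=6
  step 4: row=6, L[6]='4', prepend. Next row=LF[6]=1
  step 5: row=1, L[1]='7', prepend. Next row=LF[1]=4
  step 6: row=4, L[4]='5', prepend. Next row=LF[4]=2
  step 7: row=2, L[2]='8', prepend. Next row=LF[2]=5
  step 8: row=5, L[5]='9', prepend. Next row=LF[5]=7
Reversed output: 9857486$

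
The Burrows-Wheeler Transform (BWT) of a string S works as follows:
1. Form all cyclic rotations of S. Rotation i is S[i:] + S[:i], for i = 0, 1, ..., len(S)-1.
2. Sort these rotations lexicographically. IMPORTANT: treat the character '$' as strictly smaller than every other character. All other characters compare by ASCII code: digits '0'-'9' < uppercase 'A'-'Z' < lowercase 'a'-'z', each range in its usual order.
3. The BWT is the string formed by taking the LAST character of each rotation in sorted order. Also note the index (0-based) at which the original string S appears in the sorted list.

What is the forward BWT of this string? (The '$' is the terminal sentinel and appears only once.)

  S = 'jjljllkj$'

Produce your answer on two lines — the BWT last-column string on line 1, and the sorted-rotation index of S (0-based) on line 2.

All 9 rotations (rotation i = S[i:]+S[:i]):
  rot[0] = jjljllkj$
  rot[1] = jljllkj$j
  rot[2] = ljllkj$jj
  rot[3] = jllkj$jjl
  rot[4] = llkj$jjlj
  rot[5] = lkj$jjljl
  rot[6] = kj$jjljll
  rot[7] = j$jjljllk
  rot[8] = $jjljllkj
Sorted (with $ < everything):
  sorted[0] = $jjljllkj  (last char: 'j')
  sorted[1] = j$jjljllk  (last char: 'k')
  sorted[2] = jjljllkj$  (last char: '$')
  sorted[3] = jljllkj$j  (last char: 'j')
  sorted[4] = jllkj$jjl  (last char: 'l')
  sorted[5] = kj$jjljll  (last char: 'l')
  sorted[6] = ljllkj$jj  (last char: 'j')
  sorted[7] = lkj$jjljl  (last char: 'l')
  sorted[8] = llkj$jjlj  (last char: 'j')
Last column: jk$jlljlj
Original string S is at sorted index 2

Answer: jk$jlljlj
2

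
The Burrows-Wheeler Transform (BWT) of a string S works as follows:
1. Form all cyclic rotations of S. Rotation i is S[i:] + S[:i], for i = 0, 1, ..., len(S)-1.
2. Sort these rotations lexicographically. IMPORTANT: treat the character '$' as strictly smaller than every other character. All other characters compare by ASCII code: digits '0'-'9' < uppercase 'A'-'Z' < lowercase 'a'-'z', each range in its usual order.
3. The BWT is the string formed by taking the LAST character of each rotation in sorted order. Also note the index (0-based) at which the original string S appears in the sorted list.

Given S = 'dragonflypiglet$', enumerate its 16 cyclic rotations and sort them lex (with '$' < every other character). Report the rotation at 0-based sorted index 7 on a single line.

Answer: iglet$dragonflyp

Derivation:
All 16 rotations (rotation i = S[i:]+S[:i]):
  rot[0] = dragonflypiglet$
  rot[1] = ragonflypiglet$d
  rot[2] = agonflypiglet$dr
  rot[3] = gonflypiglet$dra
  rot[4] = onflypiglet$drag
  rot[5] = nflypiglet$drago
  rot[6] = flypiglet$dragon
  rot[7] = lypiglet$dragonf
  rot[8] = ypiglet$dragonfl
  rot[9] = piglet$dragonfly
  rot[10] = iglet$dragonflyp
  rot[11] = glet$dragonflypi
  rot[12] = let$dragonflypig
  rot[13] = et$dragonflypigl
  rot[14] = t$dragonflypigle
  rot[15] = $dragonflypiglet
Sorted (with $ < everything):
  sorted[0] = $dragonflypiglet
  sorted[1] = agonflypiglet$dr
  sorted[2] = dragonflypiglet$
  sorted[3] = et$dragonflypigl
  sorted[4] = flypiglet$dragon
  sorted[5] = glet$dragonflypi
  sorted[6] = gonflypiglet$dra
  sorted[7] = iglet$dragonflyp
  sorted[8] = let$dragonflypig
  sorted[9] = lypiglet$dragonf
  sorted[10] = nflypiglet$drago
  sorted[11] = onflypiglet$drag
  sorted[12] = piglet$dragonfly
  sorted[13] = ragonflypiglet$d
  sorted[14] = t$dragonflypigle
  sorted[15] = ypiglet$dragonfl
sorted[7] = iglet$dragonflyp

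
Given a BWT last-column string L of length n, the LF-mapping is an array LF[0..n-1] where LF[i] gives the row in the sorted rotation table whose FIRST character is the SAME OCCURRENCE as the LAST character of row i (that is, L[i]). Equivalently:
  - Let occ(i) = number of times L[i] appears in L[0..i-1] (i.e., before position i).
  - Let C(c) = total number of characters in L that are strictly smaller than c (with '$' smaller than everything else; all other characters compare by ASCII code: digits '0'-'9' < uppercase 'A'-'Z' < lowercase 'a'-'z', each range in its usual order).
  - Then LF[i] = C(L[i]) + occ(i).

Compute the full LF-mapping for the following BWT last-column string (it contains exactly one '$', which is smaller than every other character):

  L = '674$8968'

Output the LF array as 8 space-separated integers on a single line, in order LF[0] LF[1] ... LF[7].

Char counts: '$':1, '4':1, '6':2, '7':1, '8':2, '9':1
C (first-col start): C('$')=0, C('4')=1, C('6')=2, C('7')=4, C('8')=5, C('9')=7
L[0]='6': occ=0, LF[0]=C('6')+0=2+0=2
L[1]='7': occ=0, LF[1]=C('7')+0=4+0=4
L[2]='4': occ=0, LF[2]=C('4')+0=1+0=1
L[3]='$': occ=0, LF[3]=C('$')+0=0+0=0
L[4]='8': occ=0, LF[4]=C('8')+0=5+0=5
L[5]='9': occ=0, LF[5]=C('9')+0=7+0=7
L[6]='6': occ=1, LF[6]=C('6')+1=2+1=3
L[7]='8': occ=1, LF[7]=C('8')+1=5+1=6

Answer: 2 4 1 0 5 7 3 6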